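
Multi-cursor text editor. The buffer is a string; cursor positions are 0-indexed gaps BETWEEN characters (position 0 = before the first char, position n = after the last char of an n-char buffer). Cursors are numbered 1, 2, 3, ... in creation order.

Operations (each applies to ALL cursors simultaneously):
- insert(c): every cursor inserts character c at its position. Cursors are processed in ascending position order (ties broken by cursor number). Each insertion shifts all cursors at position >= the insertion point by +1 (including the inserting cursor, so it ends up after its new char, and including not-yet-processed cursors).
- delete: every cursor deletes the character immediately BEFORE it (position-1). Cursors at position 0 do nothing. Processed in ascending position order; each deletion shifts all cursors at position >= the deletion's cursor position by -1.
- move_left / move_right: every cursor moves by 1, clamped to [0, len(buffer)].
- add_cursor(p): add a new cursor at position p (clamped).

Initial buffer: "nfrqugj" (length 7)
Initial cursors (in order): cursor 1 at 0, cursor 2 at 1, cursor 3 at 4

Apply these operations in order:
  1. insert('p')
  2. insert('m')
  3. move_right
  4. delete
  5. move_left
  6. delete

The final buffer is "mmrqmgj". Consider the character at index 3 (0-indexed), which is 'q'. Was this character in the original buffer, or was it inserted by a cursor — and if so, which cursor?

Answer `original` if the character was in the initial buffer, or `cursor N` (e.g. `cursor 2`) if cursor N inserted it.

After op 1 (insert('p')): buffer="pnpfrqpugj" (len 10), cursors c1@1 c2@3 c3@7, authorship 1.2...3...
After op 2 (insert('m')): buffer="pmnpmfrqpmugj" (len 13), cursors c1@2 c2@5 c3@10, authorship 11.22...33...
After op 3 (move_right): buffer="pmnpmfrqpmugj" (len 13), cursors c1@3 c2@6 c3@11, authorship 11.22...33...
After op 4 (delete): buffer="pmpmrqpmgj" (len 10), cursors c1@2 c2@4 c3@8, authorship 1122..33..
After op 5 (move_left): buffer="pmpmrqpmgj" (len 10), cursors c1@1 c2@3 c3@7, authorship 1122..33..
After op 6 (delete): buffer="mmrqmgj" (len 7), cursors c1@0 c2@1 c3@4, authorship 12..3..
Authorship (.=original, N=cursor N): 1 2 . . 3 . .
Index 3: author = original

Answer: original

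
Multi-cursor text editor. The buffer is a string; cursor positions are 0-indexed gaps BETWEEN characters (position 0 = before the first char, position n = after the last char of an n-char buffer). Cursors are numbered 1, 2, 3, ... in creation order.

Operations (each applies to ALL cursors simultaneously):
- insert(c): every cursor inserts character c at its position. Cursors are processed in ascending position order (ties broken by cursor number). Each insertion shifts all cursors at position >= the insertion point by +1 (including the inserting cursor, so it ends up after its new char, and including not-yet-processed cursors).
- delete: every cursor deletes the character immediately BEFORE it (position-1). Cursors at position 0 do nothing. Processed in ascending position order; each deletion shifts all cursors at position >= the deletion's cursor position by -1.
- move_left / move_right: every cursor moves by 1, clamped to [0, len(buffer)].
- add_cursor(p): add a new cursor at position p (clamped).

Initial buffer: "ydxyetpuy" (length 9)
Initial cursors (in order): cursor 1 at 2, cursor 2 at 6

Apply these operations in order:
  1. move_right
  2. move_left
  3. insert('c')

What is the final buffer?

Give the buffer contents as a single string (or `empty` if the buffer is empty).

Answer: ydcxyetcpuy

Derivation:
After op 1 (move_right): buffer="ydxyetpuy" (len 9), cursors c1@3 c2@7, authorship .........
After op 2 (move_left): buffer="ydxyetpuy" (len 9), cursors c1@2 c2@6, authorship .........
After op 3 (insert('c')): buffer="ydcxyetcpuy" (len 11), cursors c1@3 c2@8, authorship ..1....2...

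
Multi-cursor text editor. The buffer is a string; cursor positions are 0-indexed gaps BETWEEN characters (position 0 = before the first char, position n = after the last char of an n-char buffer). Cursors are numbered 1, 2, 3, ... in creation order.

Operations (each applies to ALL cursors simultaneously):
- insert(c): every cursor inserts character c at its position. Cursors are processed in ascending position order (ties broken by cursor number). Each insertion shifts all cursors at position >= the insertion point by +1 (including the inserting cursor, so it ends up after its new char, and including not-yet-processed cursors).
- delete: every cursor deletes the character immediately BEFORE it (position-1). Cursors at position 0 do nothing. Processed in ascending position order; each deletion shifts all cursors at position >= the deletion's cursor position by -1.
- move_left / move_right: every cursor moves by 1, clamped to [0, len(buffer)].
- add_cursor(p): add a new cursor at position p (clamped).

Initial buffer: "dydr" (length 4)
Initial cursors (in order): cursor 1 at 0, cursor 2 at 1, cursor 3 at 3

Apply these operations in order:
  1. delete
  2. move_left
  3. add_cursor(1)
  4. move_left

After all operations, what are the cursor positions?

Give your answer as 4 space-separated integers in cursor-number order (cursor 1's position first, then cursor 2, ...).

After op 1 (delete): buffer="yr" (len 2), cursors c1@0 c2@0 c3@1, authorship ..
After op 2 (move_left): buffer="yr" (len 2), cursors c1@0 c2@0 c3@0, authorship ..
After op 3 (add_cursor(1)): buffer="yr" (len 2), cursors c1@0 c2@0 c3@0 c4@1, authorship ..
After op 4 (move_left): buffer="yr" (len 2), cursors c1@0 c2@0 c3@0 c4@0, authorship ..

Answer: 0 0 0 0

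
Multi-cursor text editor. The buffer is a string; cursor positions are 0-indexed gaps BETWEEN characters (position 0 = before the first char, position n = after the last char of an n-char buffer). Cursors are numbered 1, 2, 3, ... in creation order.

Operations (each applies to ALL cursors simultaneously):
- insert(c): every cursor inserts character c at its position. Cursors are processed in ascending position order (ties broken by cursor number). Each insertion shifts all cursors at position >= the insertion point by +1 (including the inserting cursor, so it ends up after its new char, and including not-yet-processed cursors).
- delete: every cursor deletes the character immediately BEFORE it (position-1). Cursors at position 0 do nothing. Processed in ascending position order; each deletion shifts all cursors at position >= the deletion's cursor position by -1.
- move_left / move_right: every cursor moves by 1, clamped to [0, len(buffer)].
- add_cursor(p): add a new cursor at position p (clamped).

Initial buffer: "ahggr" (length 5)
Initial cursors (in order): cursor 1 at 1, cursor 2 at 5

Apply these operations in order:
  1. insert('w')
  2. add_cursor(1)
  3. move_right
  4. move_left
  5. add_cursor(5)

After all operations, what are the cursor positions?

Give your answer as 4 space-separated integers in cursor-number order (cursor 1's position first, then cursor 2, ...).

After op 1 (insert('w')): buffer="awhggrw" (len 7), cursors c1@2 c2@7, authorship .1....2
After op 2 (add_cursor(1)): buffer="awhggrw" (len 7), cursors c3@1 c1@2 c2@7, authorship .1....2
After op 3 (move_right): buffer="awhggrw" (len 7), cursors c3@2 c1@3 c2@7, authorship .1....2
After op 4 (move_left): buffer="awhggrw" (len 7), cursors c3@1 c1@2 c2@6, authorship .1....2
After op 5 (add_cursor(5)): buffer="awhggrw" (len 7), cursors c3@1 c1@2 c4@5 c2@6, authorship .1....2

Answer: 2 6 1 5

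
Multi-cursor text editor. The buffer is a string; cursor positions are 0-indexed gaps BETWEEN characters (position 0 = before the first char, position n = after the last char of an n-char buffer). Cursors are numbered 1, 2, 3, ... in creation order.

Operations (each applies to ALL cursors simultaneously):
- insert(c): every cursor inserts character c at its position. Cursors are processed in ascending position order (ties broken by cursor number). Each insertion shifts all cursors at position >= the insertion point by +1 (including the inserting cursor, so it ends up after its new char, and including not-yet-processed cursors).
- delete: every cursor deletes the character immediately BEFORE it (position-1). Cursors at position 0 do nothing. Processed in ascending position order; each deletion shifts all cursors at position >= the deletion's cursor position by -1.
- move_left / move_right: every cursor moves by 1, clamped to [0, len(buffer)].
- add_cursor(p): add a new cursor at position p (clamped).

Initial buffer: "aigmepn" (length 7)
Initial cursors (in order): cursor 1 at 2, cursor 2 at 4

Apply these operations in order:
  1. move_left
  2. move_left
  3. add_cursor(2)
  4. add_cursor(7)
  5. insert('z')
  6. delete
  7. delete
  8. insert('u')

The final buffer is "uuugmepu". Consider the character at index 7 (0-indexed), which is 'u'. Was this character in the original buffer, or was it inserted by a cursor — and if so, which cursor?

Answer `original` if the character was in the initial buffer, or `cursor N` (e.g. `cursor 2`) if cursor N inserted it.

After op 1 (move_left): buffer="aigmepn" (len 7), cursors c1@1 c2@3, authorship .......
After op 2 (move_left): buffer="aigmepn" (len 7), cursors c1@0 c2@2, authorship .......
After op 3 (add_cursor(2)): buffer="aigmepn" (len 7), cursors c1@0 c2@2 c3@2, authorship .......
After op 4 (add_cursor(7)): buffer="aigmepn" (len 7), cursors c1@0 c2@2 c3@2 c4@7, authorship .......
After op 5 (insert('z')): buffer="zaizzgmepnz" (len 11), cursors c1@1 c2@5 c3@5 c4@11, authorship 1..23.....4
After op 6 (delete): buffer="aigmepn" (len 7), cursors c1@0 c2@2 c3@2 c4@7, authorship .......
After op 7 (delete): buffer="gmep" (len 4), cursors c1@0 c2@0 c3@0 c4@4, authorship ....
After op 8 (insert('u')): buffer="uuugmepu" (len 8), cursors c1@3 c2@3 c3@3 c4@8, authorship 123....4
Authorship (.=original, N=cursor N): 1 2 3 . . . . 4
Index 7: author = 4

Answer: cursor 4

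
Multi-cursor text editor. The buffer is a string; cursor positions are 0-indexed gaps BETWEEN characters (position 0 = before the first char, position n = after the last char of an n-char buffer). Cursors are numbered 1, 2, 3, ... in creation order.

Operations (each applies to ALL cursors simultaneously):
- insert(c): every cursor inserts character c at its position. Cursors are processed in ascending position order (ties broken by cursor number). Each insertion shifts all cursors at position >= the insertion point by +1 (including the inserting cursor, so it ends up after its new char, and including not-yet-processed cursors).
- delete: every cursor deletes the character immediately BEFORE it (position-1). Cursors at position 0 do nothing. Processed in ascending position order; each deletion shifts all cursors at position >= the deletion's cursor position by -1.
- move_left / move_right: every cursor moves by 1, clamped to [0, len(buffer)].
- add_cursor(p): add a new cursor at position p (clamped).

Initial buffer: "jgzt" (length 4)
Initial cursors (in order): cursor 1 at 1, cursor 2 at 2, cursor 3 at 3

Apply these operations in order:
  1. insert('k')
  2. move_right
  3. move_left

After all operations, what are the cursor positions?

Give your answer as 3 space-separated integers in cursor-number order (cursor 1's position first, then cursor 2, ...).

Answer: 2 4 6

Derivation:
After op 1 (insert('k')): buffer="jkgkzkt" (len 7), cursors c1@2 c2@4 c3@6, authorship .1.2.3.
After op 2 (move_right): buffer="jkgkzkt" (len 7), cursors c1@3 c2@5 c3@7, authorship .1.2.3.
After op 3 (move_left): buffer="jkgkzkt" (len 7), cursors c1@2 c2@4 c3@6, authorship .1.2.3.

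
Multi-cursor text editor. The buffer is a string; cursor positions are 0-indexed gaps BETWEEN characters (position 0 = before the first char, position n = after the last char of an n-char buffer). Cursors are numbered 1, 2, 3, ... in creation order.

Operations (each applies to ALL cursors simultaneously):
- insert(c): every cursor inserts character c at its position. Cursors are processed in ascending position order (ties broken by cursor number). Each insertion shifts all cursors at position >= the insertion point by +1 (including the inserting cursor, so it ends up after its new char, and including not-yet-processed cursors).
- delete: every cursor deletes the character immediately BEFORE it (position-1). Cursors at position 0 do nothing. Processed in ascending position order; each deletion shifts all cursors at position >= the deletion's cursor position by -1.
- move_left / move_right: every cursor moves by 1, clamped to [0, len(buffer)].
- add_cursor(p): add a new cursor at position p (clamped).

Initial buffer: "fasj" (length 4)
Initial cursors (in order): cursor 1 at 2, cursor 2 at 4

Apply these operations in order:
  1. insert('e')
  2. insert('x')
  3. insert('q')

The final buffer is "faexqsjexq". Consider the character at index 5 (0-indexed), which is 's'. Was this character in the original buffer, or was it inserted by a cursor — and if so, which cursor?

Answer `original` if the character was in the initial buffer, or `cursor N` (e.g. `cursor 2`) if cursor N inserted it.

After op 1 (insert('e')): buffer="faesje" (len 6), cursors c1@3 c2@6, authorship ..1..2
After op 2 (insert('x')): buffer="faexsjex" (len 8), cursors c1@4 c2@8, authorship ..11..22
After op 3 (insert('q')): buffer="faexqsjexq" (len 10), cursors c1@5 c2@10, authorship ..111..222
Authorship (.=original, N=cursor N): . . 1 1 1 . . 2 2 2
Index 5: author = original

Answer: original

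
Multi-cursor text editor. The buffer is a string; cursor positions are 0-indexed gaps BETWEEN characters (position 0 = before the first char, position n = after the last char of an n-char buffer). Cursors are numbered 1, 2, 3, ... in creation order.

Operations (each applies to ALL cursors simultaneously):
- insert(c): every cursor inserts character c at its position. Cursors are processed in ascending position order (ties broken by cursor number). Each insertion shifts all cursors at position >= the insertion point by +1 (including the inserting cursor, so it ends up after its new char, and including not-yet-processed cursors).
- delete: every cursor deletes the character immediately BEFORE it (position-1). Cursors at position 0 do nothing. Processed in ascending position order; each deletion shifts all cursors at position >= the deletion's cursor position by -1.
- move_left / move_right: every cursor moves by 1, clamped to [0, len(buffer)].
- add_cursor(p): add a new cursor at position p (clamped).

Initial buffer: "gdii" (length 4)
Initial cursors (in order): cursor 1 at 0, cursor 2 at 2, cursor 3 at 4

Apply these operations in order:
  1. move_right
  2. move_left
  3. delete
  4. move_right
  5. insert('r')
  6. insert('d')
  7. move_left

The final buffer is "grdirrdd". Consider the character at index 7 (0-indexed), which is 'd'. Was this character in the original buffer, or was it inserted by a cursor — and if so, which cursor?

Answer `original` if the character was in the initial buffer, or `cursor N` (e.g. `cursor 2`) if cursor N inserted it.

Answer: cursor 3

Derivation:
After op 1 (move_right): buffer="gdii" (len 4), cursors c1@1 c2@3 c3@4, authorship ....
After op 2 (move_left): buffer="gdii" (len 4), cursors c1@0 c2@2 c3@3, authorship ....
After op 3 (delete): buffer="gi" (len 2), cursors c1@0 c2@1 c3@1, authorship ..
After op 4 (move_right): buffer="gi" (len 2), cursors c1@1 c2@2 c3@2, authorship ..
After op 5 (insert('r')): buffer="grirr" (len 5), cursors c1@2 c2@5 c3@5, authorship .1.23
After op 6 (insert('d')): buffer="grdirrdd" (len 8), cursors c1@3 c2@8 c3@8, authorship .11.2323
After op 7 (move_left): buffer="grdirrdd" (len 8), cursors c1@2 c2@7 c3@7, authorship .11.2323
Authorship (.=original, N=cursor N): . 1 1 . 2 3 2 3
Index 7: author = 3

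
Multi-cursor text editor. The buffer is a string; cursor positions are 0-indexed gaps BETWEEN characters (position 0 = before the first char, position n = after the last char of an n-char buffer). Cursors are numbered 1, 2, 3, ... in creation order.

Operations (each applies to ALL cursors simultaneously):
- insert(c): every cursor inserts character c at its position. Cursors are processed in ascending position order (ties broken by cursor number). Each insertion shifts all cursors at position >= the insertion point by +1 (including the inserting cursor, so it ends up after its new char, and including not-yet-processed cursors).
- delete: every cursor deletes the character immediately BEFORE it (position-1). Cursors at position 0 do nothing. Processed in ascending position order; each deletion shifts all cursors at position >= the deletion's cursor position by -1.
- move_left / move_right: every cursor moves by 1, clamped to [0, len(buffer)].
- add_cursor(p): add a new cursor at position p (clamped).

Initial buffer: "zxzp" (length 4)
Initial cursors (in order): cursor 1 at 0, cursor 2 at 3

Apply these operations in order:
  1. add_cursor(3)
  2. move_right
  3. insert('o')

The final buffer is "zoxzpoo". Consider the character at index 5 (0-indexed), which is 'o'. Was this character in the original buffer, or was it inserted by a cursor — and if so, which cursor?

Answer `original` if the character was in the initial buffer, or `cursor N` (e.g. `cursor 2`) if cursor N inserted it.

After op 1 (add_cursor(3)): buffer="zxzp" (len 4), cursors c1@0 c2@3 c3@3, authorship ....
After op 2 (move_right): buffer="zxzp" (len 4), cursors c1@1 c2@4 c3@4, authorship ....
After op 3 (insert('o')): buffer="zoxzpoo" (len 7), cursors c1@2 c2@7 c3@7, authorship .1...23
Authorship (.=original, N=cursor N): . 1 . . . 2 3
Index 5: author = 2

Answer: cursor 2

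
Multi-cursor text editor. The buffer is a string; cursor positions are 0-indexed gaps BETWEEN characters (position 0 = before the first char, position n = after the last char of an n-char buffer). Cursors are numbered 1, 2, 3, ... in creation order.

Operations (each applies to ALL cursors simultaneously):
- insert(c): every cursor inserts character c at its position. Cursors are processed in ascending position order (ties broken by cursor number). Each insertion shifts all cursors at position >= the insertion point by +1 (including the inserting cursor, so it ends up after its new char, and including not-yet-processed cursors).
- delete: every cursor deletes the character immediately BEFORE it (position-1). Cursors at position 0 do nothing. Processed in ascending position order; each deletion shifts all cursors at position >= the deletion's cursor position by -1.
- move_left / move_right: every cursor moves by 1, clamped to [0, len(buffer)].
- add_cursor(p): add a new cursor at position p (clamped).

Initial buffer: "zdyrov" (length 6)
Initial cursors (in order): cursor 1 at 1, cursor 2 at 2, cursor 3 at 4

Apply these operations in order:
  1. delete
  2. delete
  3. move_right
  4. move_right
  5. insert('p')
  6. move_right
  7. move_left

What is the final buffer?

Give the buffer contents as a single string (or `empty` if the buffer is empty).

Answer: ovppp

Derivation:
After op 1 (delete): buffer="yov" (len 3), cursors c1@0 c2@0 c3@1, authorship ...
After op 2 (delete): buffer="ov" (len 2), cursors c1@0 c2@0 c3@0, authorship ..
After op 3 (move_right): buffer="ov" (len 2), cursors c1@1 c2@1 c3@1, authorship ..
After op 4 (move_right): buffer="ov" (len 2), cursors c1@2 c2@2 c3@2, authorship ..
After op 5 (insert('p')): buffer="ovppp" (len 5), cursors c1@5 c2@5 c3@5, authorship ..123
After op 6 (move_right): buffer="ovppp" (len 5), cursors c1@5 c2@5 c3@5, authorship ..123
After op 7 (move_left): buffer="ovppp" (len 5), cursors c1@4 c2@4 c3@4, authorship ..123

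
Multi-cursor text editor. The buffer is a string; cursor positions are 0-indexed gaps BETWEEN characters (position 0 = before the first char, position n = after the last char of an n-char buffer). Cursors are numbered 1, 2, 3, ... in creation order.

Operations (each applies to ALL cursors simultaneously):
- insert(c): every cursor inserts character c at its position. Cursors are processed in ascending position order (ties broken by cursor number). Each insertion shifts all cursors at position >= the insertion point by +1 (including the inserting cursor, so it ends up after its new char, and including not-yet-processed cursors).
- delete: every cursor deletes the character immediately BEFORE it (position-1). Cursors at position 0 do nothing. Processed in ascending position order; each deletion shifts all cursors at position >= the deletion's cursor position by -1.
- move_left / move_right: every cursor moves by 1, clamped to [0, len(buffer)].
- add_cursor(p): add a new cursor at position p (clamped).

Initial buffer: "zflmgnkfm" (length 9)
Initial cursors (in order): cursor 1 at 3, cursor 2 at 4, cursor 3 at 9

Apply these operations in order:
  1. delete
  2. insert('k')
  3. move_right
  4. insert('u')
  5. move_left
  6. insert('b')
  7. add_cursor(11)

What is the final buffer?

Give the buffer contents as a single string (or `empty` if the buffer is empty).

After op 1 (delete): buffer="zfgnkf" (len 6), cursors c1@2 c2@2 c3@6, authorship ......
After op 2 (insert('k')): buffer="zfkkgnkfk" (len 9), cursors c1@4 c2@4 c3@9, authorship ..12....3
After op 3 (move_right): buffer="zfkkgnkfk" (len 9), cursors c1@5 c2@5 c3@9, authorship ..12....3
After op 4 (insert('u')): buffer="zfkkguunkfku" (len 12), cursors c1@7 c2@7 c3@12, authorship ..12.12...33
After op 5 (move_left): buffer="zfkkguunkfku" (len 12), cursors c1@6 c2@6 c3@11, authorship ..12.12...33
After op 6 (insert('b')): buffer="zfkkgubbunkfkbu" (len 15), cursors c1@8 c2@8 c3@14, authorship ..12.1122...333
After op 7 (add_cursor(11)): buffer="zfkkgubbunkfkbu" (len 15), cursors c1@8 c2@8 c4@11 c3@14, authorship ..12.1122...333

Answer: zfkkgubbunkfkbu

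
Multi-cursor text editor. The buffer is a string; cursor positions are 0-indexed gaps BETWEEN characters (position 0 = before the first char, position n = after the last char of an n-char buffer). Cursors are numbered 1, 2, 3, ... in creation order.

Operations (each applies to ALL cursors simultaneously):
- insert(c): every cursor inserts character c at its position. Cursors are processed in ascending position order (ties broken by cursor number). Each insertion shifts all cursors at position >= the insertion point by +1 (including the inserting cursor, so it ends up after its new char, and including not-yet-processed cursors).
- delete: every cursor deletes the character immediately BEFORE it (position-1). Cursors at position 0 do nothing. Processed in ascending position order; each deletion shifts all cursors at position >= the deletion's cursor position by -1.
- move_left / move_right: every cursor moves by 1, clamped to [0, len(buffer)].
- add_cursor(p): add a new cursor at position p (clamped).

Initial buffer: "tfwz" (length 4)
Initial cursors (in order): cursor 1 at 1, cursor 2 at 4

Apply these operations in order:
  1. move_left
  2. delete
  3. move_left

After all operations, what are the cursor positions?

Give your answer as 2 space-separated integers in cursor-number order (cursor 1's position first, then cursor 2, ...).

After op 1 (move_left): buffer="tfwz" (len 4), cursors c1@0 c2@3, authorship ....
After op 2 (delete): buffer="tfz" (len 3), cursors c1@0 c2@2, authorship ...
After op 3 (move_left): buffer="tfz" (len 3), cursors c1@0 c2@1, authorship ...

Answer: 0 1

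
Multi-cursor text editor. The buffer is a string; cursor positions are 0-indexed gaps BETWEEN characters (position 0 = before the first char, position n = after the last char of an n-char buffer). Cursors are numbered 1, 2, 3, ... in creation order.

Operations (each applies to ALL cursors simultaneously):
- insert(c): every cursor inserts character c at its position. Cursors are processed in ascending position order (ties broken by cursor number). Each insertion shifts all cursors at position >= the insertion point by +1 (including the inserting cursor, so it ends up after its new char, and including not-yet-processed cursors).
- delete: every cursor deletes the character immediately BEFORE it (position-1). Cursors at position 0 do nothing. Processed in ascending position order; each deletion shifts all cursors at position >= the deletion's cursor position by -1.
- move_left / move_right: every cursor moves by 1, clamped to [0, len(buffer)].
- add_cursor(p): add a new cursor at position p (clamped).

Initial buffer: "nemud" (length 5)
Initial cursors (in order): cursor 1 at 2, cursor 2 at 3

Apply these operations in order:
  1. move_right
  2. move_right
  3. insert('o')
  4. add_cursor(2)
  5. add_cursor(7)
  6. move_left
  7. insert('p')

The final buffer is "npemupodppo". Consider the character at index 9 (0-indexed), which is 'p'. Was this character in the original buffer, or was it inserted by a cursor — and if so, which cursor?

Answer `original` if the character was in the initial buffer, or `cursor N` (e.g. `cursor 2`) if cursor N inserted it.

Answer: cursor 4

Derivation:
After op 1 (move_right): buffer="nemud" (len 5), cursors c1@3 c2@4, authorship .....
After op 2 (move_right): buffer="nemud" (len 5), cursors c1@4 c2@5, authorship .....
After op 3 (insert('o')): buffer="nemuodo" (len 7), cursors c1@5 c2@7, authorship ....1.2
After op 4 (add_cursor(2)): buffer="nemuodo" (len 7), cursors c3@2 c1@5 c2@7, authorship ....1.2
After op 5 (add_cursor(7)): buffer="nemuodo" (len 7), cursors c3@2 c1@5 c2@7 c4@7, authorship ....1.2
After op 6 (move_left): buffer="nemuodo" (len 7), cursors c3@1 c1@4 c2@6 c4@6, authorship ....1.2
After op 7 (insert('p')): buffer="npemupodppo" (len 11), cursors c3@2 c1@6 c2@10 c4@10, authorship .3...11.242
Authorship (.=original, N=cursor N): . 3 . . . 1 1 . 2 4 2
Index 9: author = 4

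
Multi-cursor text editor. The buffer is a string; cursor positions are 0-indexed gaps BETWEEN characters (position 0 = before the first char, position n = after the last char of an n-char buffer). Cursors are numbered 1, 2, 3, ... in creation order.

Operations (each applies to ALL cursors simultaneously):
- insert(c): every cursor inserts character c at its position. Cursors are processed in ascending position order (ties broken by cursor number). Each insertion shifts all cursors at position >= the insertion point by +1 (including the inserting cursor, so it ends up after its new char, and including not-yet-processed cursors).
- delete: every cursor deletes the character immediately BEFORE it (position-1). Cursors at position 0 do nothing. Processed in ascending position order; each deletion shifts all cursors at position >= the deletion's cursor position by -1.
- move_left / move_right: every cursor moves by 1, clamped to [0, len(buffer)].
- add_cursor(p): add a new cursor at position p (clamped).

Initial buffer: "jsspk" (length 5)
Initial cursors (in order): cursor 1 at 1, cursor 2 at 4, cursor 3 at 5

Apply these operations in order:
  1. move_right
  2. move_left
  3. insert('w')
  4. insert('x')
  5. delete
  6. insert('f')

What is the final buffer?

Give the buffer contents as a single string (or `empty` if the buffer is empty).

After op 1 (move_right): buffer="jsspk" (len 5), cursors c1@2 c2@5 c3@5, authorship .....
After op 2 (move_left): buffer="jsspk" (len 5), cursors c1@1 c2@4 c3@4, authorship .....
After op 3 (insert('w')): buffer="jwsspwwk" (len 8), cursors c1@2 c2@7 c3@7, authorship .1...23.
After op 4 (insert('x')): buffer="jwxsspwwxxk" (len 11), cursors c1@3 c2@10 c3@10, authorship .11...2323.
After op 5 (delete): buffer="jwsspwwk" (len 8), cursors c1@2 c2@7 c3@7, authorship .1...23.
After op 6 (insert('f')): buffer="jwfsspwwffk" (len 11), cursors c1@3 c2@10 c3@10, authorship .11...2323.

Answer: jwfsspwwffk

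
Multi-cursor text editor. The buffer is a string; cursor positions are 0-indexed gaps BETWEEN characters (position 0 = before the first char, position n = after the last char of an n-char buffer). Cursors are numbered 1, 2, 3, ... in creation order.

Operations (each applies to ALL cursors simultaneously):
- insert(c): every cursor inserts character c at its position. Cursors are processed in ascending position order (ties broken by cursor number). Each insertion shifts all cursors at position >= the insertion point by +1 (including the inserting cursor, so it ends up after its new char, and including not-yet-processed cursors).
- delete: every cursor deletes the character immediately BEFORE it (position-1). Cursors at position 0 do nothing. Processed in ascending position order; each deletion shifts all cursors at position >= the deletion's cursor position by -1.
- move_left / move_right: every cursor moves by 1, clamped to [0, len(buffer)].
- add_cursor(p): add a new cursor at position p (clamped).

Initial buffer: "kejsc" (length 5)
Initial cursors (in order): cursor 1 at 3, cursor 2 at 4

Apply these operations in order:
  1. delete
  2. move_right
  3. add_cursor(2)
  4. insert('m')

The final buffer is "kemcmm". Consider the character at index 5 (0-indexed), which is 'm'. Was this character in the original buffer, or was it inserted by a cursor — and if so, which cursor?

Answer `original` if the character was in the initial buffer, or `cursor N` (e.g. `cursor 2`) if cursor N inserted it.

Answer: cursor 2

Derivation:
After op 1 (delete): buffer="kec" (len 3), cursors c1@2 c2@2, authorship ...
After op 2 (move_right): buffer="kec" (len 3), cursors c1@3 c2@3, authorship ...
After op 3 (add_cursor(2)): buffer="kec" (len 3), cursors c3@2 c1@3 c2@3, authorship ...
After op 4 (insert('m')): buffer="kemcmm" (len 6), cursors c3@3 c1@6 c2@6, authorship ..3.12
Authorship (.=original, N=cursor N): . . 3 . 1 2
Index 5: author = 2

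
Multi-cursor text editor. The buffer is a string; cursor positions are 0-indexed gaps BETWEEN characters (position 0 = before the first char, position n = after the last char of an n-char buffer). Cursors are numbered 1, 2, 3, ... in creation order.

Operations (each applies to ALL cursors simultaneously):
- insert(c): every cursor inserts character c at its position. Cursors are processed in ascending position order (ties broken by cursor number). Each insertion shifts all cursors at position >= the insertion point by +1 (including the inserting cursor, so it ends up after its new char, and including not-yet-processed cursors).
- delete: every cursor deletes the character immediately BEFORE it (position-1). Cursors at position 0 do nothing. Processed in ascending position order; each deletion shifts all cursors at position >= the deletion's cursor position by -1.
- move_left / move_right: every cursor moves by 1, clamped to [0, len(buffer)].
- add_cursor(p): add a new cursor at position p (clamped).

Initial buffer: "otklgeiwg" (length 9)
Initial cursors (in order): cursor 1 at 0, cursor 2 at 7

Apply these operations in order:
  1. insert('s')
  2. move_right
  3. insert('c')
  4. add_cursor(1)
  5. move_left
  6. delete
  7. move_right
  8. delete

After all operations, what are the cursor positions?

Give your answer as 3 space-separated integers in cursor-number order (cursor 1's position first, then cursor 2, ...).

Answer: 0 7 0

Derivation:
After op 1 (insert('s')): buffer="sotklgeiswg" (len 11), cursors c1@1 c2@9, authorship 1.......2..
After op 2 (move_right): buffer="sotklgeiswg" (len 11), cursors c1@2 c2@10, authorship 1.......2..
After op 3 (insert('c')): buffer="soctklgeiswcg" (len 13), cursors c1@3 c2@12, authorship 1.1......2.2.
After op 4 (add_cursor(1)): buffer="soctklgeiswcg" (len 13), cursors c3@1 c1@3 c2@12, authorship 1.1......2.2.
After op 5 (move_left): buffer="soctklgeiswcg" (len 13), cursors c3@0 c1@2 c2@11, authorship 1.1......2.2.
After op 6 (delete): buffer="sctklgeiscg" (len 11), cursors c3@0 c1@1 c2@9, authorship 11......22.
After op 7 (move_right): buffer="sctklgeiscg" (len 11), cursors c3@1 c1@2 c2@10, authorship 11......22.
After op 8 (delete): buffer="tklgeisg" (len 8), cursors c1@0 c3@0 c2@7, authorship ......2.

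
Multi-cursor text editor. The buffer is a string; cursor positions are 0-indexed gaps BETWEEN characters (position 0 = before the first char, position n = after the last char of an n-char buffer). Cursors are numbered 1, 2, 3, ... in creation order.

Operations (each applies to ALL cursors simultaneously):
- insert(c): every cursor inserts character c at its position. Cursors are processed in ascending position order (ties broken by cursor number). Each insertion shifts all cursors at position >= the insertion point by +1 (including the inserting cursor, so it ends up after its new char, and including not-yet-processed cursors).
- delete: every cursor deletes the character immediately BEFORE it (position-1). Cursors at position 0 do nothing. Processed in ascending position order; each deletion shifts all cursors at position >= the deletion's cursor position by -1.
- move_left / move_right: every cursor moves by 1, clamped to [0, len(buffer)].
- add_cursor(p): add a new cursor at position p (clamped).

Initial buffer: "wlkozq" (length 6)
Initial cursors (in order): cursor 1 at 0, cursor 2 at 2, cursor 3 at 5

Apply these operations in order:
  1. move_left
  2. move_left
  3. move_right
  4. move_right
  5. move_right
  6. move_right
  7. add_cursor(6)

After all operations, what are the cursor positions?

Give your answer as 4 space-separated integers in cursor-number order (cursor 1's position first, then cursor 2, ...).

After op 1 (move_left): buffer="wlkozq" (len 6), cursors c1@0 c2@1 c3@4, authorship ......
After op 2 (move_left): buffer="wlkozq" (len 6), cursors c1@0 c2@0 c3@3, authorship ......
After op 3 (move_right): buffer="wlkozq" (len 6), cursors c1@1 c2@1 c3@4, authorship ......
After op 4 (move_right): buffer="wlkozq" (len 6), cursors c1@2 c2@2 c3@5, authorship ......
After op 5 (move_right): buffer="wlkozq" (len 6), cursors c1@3 c2@3 c3@6, authorship ......
After op 6 (move_right): buffer="wlkozq" (len 6), cursors c1@4 c2@4 c3@6, authorship ......
After op 7 (add_cursor(6)): buffer="wlkozq" (len 6), cursors c1@4 c2@4 c3@6 c4@6, authorship ......

Answer: 4 4 6 6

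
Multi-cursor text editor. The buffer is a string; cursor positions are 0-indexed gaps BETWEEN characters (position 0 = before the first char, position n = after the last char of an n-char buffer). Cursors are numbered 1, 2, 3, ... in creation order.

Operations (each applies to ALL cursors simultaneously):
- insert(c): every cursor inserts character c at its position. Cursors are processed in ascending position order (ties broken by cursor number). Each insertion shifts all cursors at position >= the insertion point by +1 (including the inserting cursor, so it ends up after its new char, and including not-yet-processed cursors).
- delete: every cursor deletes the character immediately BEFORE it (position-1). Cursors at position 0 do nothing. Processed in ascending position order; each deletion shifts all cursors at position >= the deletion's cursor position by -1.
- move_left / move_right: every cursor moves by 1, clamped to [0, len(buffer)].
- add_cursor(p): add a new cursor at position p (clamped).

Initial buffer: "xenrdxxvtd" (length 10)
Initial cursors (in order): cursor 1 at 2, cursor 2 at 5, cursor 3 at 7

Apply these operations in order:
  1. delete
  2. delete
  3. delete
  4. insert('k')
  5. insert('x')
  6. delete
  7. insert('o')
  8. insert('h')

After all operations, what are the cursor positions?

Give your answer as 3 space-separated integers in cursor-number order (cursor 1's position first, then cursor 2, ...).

After op 1 (delete): buffer="xnrxvtd" (len 7), cursors c1@1 c2@3 c3@4, authorship .......
After op 2 (delete): buffer="nvtd" (len 4), cursors c1@0 c2@1 c3@1, authorship ....
After op 3 (delete): buffer="vtd" (len 3), cursors c1@0 c2@0 c3@0, authorship ...
After op 4 (insert('k')): buffer="kkkvtd" (len 6), cursors c1@3 c2@3 c3@3, authorship 123...
After op 5 (insert('x')): buffer="kkkxxxvtd" (len 9), cursors c1@6 c2@6 c3@6, authorship 123123...
After op 6 (delete): buffer="kkkvtd" (len 6), cursors c1@3 c2@3 c3@3, authorship 123...
After op 7 (insert('o')): buffer="kkkooovtd" (len 9), cursors c1@6 c2@6 c3@6, authorship 123123...
After op 8 (insert('h')): buffer="kkkooohhhvtd" (len 12), cursors c1@9 c2@9 c3@9, authorship 123123123...

Answer: 9 9 9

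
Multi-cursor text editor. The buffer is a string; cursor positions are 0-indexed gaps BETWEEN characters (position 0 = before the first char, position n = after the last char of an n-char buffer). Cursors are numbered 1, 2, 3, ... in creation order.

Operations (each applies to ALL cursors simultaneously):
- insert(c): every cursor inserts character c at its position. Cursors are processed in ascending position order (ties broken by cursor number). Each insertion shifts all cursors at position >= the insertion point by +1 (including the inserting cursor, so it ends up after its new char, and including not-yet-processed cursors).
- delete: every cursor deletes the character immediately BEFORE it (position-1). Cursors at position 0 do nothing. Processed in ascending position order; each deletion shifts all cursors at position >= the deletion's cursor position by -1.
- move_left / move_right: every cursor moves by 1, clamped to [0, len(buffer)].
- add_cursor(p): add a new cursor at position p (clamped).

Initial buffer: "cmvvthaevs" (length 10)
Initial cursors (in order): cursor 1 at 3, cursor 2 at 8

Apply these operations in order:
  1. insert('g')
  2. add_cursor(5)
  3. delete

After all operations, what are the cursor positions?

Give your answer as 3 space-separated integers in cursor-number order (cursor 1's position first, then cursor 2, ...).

Answer: 3 7 3

Derivation:
After op 1 (insert('g')): buffer="cmvgvthaegvs" (len 12), cursors c1@4 c2@10, authorship ...1.....2..
After op 2 (add_cursor(5)): buffer="cmvgvthaegvs" (len 12), cursors c1@4 c3@5 c2@10, authorship ...1.....2..
After op 3 (delete): buffer="cmvthaevs" (len 9), cursors c1@3 c3@3 c2@7, authorship .........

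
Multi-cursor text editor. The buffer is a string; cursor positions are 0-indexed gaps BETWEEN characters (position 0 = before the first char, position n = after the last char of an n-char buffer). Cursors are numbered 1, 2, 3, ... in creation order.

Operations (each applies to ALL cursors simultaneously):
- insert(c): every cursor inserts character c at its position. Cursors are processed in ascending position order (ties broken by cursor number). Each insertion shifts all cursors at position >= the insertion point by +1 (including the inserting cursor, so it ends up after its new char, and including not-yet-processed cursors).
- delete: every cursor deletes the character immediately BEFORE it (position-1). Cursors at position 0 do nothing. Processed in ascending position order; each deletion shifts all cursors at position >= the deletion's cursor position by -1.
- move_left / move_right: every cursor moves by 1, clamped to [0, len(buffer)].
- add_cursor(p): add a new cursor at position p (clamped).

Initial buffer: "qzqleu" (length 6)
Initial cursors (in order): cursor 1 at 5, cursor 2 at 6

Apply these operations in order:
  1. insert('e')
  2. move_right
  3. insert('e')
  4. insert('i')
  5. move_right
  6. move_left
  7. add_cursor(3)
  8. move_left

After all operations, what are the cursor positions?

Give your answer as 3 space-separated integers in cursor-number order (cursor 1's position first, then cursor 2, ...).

After op 1 (insert('e')): buffer="qzqleeue" (len 8), cursors c1@6 c2@8, authorship .....1.2
After op 2 (move_right): buffer="qzqleeue" (len 8), cursors c1@7 c2@8, authorship .....1.2
After op 3 (insert('e')): buffer="qzqleeueee" (len 10), cursors c1@8 c2@10, authorship .....1.122
After op 4 (insert('i')): buffer="qzqleeueieei" (len 12), cursors c1@9 c2@12, authorship .....1.11222
After op 5 (move_right): buffer="qzqleeueieei" (len 12), cursors c1@10 c2@12, authorship .....1.11222
After op 6 (move_left): buffer="qzqleeueieei" (len 12), cursors c1@9 c2@11, authorship .....1.11222
After op 7 (add_cursor(3)): buffer="qzqleeueieei" (len 12), cursors c3@3 c1@9 c2@11, authorship .....1.11222
After op 8 (move_left): buffer="qzqleeueieei" (len 12), cursors c3@2 c1@8 c2@10, authorship .....1.11222

Answer: 8 10 2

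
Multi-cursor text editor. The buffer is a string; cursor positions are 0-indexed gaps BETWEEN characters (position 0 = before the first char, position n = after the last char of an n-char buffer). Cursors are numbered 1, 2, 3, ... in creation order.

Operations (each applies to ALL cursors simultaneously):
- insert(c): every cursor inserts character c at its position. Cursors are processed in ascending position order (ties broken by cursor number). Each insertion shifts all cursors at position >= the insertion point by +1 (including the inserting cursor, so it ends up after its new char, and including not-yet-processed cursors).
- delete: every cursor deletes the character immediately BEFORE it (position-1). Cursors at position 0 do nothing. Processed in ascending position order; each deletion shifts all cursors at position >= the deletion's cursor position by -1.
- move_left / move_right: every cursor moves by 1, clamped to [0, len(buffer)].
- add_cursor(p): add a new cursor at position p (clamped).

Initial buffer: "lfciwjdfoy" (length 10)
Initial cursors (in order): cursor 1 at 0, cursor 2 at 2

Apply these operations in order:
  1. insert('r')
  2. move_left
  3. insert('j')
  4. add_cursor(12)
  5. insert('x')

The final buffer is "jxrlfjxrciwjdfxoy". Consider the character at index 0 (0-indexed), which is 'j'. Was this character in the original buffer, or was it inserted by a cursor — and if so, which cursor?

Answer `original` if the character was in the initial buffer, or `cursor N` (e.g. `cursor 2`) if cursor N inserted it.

After op 1 (insert('r')): buffer="rlfrciwjdfoy" (len 12), cursors c1@1 c2@4, authorship 1..2........
After op 2 (move_left): buffer="rlfrciwjdfoy" (len 12), cursors c1@0 c2@3, authorship 1..2........
After op 3 (insert('j')): buffer="jrlfjrciwjdfoy" (len 14), cursors c1@1 c2@5, authorship 11..22........
After op 4 (add_cursor(12)): buffer="jrlfjrciwjdfoy" (len 14), cursors c1@1 c2@5 c3@12, authorship 11..22........
After op 5 (insert('x')): buffer="jxrlfjxrciwjdfxoy" (len 17), cursors c1@2 c2@7 c3@15, authorship 111..222......3..
Authorship (.=original, N=cursor N): 1 1 1 . . 2 2 2 . . . . . . 3 . .
Index 0: author = 1

Answer: cursor 1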